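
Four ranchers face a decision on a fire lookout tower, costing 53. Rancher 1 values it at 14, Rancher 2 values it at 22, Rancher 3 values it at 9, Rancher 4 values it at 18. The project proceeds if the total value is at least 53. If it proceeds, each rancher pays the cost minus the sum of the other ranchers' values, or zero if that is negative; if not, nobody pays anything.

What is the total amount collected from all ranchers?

24

Total value 63 ≥ cost 53, so it is built.
Rancher 1: others sum to 49; max(0, 53 - 49) = 4.
Rancher 2: others sum to 41; max(0, 53 - 41) = 12.
Rancher 3: others sum to 54; max(0, 53 - 54) = 0.
Rancher 4: others sum to 45; max(0, 53 - 45) = 8.
Total collected = 4 + 12 + 0 + 8 = 24.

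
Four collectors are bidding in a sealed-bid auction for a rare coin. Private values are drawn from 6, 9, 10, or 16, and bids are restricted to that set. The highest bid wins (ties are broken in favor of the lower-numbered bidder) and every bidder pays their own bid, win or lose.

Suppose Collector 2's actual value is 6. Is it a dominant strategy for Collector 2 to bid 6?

Consider the case where Collector 1 bids 6, Collector 3 bids 6 and Collector 4 bids 6.
Truthful bid 6: loses but pays 6, utility -6.
Bid 9 instead: wins, pays 9, utility 6 - 9 = -3.
Since -3 > -6, bidding 9 is strictly better here, so truthful bidding is not dominant.

No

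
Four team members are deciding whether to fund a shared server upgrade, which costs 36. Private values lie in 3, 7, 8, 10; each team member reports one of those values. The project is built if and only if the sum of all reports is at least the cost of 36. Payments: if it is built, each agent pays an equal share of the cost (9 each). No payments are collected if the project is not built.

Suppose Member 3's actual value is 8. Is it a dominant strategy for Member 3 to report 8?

No

Consider the case where Member 1 reports 8, Member 2 reports 10 and Member 4 reports 10.
Truthful report 8: project built, pays 9, utility 8 - 9 = -1.
Report 3 instead: project not built, utility 0.
Since 0 > -1, reporting 3 is strictly better here, so truthful reporting is not dominant.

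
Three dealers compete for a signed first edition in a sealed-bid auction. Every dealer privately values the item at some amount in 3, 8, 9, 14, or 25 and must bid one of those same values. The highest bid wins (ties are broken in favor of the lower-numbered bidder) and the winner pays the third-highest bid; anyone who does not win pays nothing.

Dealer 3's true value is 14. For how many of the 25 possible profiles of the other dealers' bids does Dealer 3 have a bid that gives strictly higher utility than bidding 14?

Others bid (3, 14): truth gives 0; bid 25 gives 11 > 0. Violating.
Others bid (8, 14): truth gives 0; bid 25 gives 6 > 0. Violating.
Others bid (9, 14): truth gives 0; bid 25 gives 5 > 0. Violating.
Others bid (14, 3): truth gives 0; bid 25 gives 11 > 0. Violating.
Others bid (3, 3): truth gives 11; no alternative beats it.
Others bid (3, 8): truth gives 11; no alternative beats it.
(Checking all 25 profiles: 6 have a profitable deviation, 19 do not.)

6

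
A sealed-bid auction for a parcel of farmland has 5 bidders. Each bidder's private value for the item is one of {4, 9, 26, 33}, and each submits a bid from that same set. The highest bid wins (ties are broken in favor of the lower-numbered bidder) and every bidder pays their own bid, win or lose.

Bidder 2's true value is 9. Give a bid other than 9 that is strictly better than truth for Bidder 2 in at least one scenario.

Suppose Bidder 1 bids 4, Bidder 3 bids 4, Bidder 4 bids 4 and Bidder 5 bids 26.
Bid 9: loses but pays 9, utility -9.
Bid 4: loses but pays 4, utility -4.
So bidding 4 beats truth here (-4 > -9).

4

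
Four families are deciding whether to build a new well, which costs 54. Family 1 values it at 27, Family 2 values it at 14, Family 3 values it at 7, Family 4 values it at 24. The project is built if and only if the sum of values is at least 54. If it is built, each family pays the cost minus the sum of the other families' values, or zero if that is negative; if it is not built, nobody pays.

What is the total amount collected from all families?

Total value 72 ≥ cost 54, so it is built.
Family 1: others sum to 45; max(0, 54 - 45) = 9.
Family 2: others sum to 58; max(0, 54 - 58) = 0.
Family 3: others sum to 65; max(0, 54 - 65) = 0.
Family 4: others sum to 48; max(0, 54 - 48) = 6.
Total collected = 9 + 0 + 0 + 6 = 15.

15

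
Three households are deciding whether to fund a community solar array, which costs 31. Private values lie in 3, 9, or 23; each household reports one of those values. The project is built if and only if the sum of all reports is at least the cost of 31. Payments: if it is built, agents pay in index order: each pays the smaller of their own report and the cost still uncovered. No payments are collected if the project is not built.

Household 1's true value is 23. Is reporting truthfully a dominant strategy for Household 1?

No

Consider the case where Household 2 reports 3 and Household 3 reports 23.
Truthful report 23: project built, pays 23, utility 23 - 23 = 0.
Report 9 instead: project built, pays 9, utility 23 - 9 = 14.
Since 14 > 0, reporting 9 is strictly better here, so truthful reporting is not dominant.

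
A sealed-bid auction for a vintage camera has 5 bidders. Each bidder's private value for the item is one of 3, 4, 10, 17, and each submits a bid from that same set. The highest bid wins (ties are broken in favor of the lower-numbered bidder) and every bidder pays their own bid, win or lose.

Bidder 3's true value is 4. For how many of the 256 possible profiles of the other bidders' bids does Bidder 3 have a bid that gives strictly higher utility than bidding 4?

Others bid (3, 3, 3, 10): truth gives -4; bid 3 gives -3 > -4. Violating.
Others bid (3, 3, 3, 17): truth gives -4; bid 3 gives -3 > -4. Violating.
Others bid (3, 3, 4, 10): truth gives -4; bid 3 gives -3 > -4. Violating.
Others bid (3, 3, 4, 17): truth gives -4; bid 3 gives -3 > -4. Violating.
Others bid (3, 3, 3, 3): truth gives 0; no alternative beats it.
Others bid (3, 3, 3, 4): truth gives 0; no alternative beats it.
(Checking all 256 profiles: 252 have a profitable deviation, 4 do not.)

252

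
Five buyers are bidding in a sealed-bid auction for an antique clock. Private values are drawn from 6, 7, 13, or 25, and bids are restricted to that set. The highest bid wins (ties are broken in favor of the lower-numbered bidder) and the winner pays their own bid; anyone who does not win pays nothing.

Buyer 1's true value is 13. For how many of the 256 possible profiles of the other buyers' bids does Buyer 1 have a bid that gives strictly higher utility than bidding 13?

16

Others bid (6, 6, 6, 6): truth gives 0; bid 6 gives 7 > 0. Violating.
Others bid (6, 6, 6, 7): truth gives 0; bid 7 gives 6 > 0. Violating.
Others bid (6, 6, 7, 6): truth gives 0; bid 7 gives 6 > 0. Violating.
Others bid (6, 6, 7, 7): truth gives 0; bid 7 gives 6 > 0. Violating.
Others bid (6, 6, 6, 13): truth gives 0; no alternative beats it.
Others bid (6, 6, 6, 25): truth gives 0; no alternative beats it.
(Checking all 256 profiles: 16 have a profitable deviation, 240 do not.)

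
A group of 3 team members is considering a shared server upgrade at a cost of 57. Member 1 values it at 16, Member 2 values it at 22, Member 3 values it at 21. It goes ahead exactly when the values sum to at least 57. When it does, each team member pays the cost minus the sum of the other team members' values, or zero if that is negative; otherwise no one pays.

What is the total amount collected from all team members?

53

Total value 59 ≥ cost 57, so it is built.
Member 1: others sum to 43; max(0, 57 - 43) = 14.
Member 2: others sum to 37; max(0, 57 - 37) = 20.
Member 3: others sum to 38; max(0, 57 - 38) = 19.
Total collected = 14 + 20 + 19 = 53.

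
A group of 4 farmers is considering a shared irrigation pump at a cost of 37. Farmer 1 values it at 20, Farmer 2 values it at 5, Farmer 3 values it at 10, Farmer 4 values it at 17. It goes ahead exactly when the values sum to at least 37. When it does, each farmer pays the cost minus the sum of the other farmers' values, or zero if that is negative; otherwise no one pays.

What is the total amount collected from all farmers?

Total value 52 ≥ cost 37, so it is built.
Farmer 1: others sum to 32; max(0, 37 - 32) = 5.
Farmer 2: others sum to 47; max(0, 37 - 47) = 0.
Farmer 3: others sum to 42; max(0, 37 - 42) = 0.
Farmer 4: others sum to 35; max(0, 37 - 35) = 2.
Total collected = 5 + 0 + 0 + 2 = 7.

7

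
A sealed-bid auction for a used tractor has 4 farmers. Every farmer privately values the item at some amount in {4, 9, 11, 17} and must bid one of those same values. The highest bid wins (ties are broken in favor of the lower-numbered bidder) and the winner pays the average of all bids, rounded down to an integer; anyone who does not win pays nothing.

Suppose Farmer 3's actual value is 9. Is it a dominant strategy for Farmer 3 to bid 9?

No

Consider the case where Farmer 1 bids 4, Farmer 2 bids 4 and Farmer 4 bids 11.
Truthful bid 9: loses, pays 0, utility 0.
Bid 11 instead: wins, pays 7, utility 9 - 7 = 2.
Since 2 > 0, bidding 11 is strictly better here, so truthful bidding is not dominant.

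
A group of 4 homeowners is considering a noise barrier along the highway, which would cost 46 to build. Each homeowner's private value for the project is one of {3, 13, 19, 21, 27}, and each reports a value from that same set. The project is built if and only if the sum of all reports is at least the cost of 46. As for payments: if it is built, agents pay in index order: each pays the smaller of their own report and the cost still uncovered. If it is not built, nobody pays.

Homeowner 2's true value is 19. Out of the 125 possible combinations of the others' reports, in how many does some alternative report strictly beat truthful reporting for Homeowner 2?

Others report (3, 3, 27): truth gives 0; report 13 gives 6 > 0. Violating.
Others report (3, 13, 19): truth gives 0; report 13 gives 6 > 0. Violating.
Others report (3, 13, 21): truth gives 0; report 13 gives 6 > 0. Violating.
Others report (3, 13, 27): truth gives 0; report 3 gives 16 > 0. Violating.
Others report (3, 3, 3): truth gives 0; no alternative beats it.
Others report (3, 3, 13): truth gives 0; no alternative beats it.
(Checking all 125 profiles: 112 have a profitable deviation, 13 do not.)

112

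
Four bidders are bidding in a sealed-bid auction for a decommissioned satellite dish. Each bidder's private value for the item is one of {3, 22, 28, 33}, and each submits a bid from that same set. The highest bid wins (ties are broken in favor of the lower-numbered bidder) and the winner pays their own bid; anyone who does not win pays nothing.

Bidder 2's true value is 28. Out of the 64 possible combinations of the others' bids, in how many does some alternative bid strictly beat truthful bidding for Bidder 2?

Others bid (3, 3, 3): truth gives 0; bid 22 gives 6 > 0. Violating.
Others bid (3, 3, 22): truth gives 0; bid 22 gives 6 > 0. Violating.
Others bid (3, 22, 3): truth gives 0; bid 22 gives 6 > 0. Violating.
Others bid (3, 22, 22): truth gives 0; bid 22 gives 6 > 0. Violating.
Others bid (3, 3, 28): truth gives 0; no alternative beats it.
Others bid (3, 3, 33): truth gives 0; no alternative beats it.
(Checking all 64 profiles: 4 have a profitable deviation, 60 do not.)

4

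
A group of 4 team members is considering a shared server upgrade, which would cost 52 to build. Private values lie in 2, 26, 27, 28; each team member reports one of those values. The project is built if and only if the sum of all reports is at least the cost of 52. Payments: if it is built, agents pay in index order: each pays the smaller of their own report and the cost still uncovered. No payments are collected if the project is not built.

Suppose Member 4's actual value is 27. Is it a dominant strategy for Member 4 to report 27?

Yes

Check each profile of the others' reports and compare truth against every alternative report.
Others report (2, 26, 26): truth gives 27, best alternative gives 27.
Others report (2, 26, 27): truth gives 27, best alternative gives 27.
Others report (2, 26, 28): truth gives 27, best alternative gives 27.
Others report (2, 27, 26): truth gives 27, best alternative gives 27.
Others report (2, 27, 27): truth gives 27, best alternative gives 27.
Others report (2, 27, 28): truth gives 27, best alternative gives 27.
(Remaining 58 profiles checked similarly; truth is weakly best in each.)
In every case the truthful report is at least as good as any alternative, so it is a dominant strategy.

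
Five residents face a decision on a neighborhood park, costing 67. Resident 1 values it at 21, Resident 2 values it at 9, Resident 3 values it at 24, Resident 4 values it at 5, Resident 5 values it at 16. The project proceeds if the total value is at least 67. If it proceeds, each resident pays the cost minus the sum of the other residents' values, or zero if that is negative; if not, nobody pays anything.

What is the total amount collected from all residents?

38

Total value 75 ≥ cost 67, so it is built.
Resident 1: others sum to 54; max(0, 67 - 54) = 13.
Resident 2: others sum to 66; max(0, 67 - 66) = 1.
Resident 3: others sum to 51; max(0, 67 - 51) = 16.
Resident 4: others sum to 70; max(0, 67 - 70) = 0.
Resident 5: others sum to 59; max(0, 67 - 59) = 8.
Total collected = 13 + 1 + 16 + 0 + 8 = 38.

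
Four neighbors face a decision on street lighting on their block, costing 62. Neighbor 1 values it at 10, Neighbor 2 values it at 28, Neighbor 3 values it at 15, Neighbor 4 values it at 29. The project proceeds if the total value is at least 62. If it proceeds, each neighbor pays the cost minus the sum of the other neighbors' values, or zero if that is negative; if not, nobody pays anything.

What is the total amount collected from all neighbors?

17

Total value 82 ≥ cost 62, so it is built.
Neighbor 1: others sum to 72; max(0, 62 - 72) = 0.
Neighbor 2: others sum to 54; max(0, 62 - 54) = 8.
Neighbor 3: others sum to 67; max(0, 62 - 67) = 0.
Neighbor 4: others sum to 53; max(0, 62 - 53) = 9.
Total collected = 0 + 8 + 0 + 9 = 17.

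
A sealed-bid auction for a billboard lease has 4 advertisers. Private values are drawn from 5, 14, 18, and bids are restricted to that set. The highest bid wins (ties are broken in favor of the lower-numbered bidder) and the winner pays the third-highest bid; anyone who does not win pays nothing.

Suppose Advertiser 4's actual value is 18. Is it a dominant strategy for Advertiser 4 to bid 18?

Yes

Check each profile of the others' bids and compare truth against every alternative bid.
Others bid (5, 5, 14): truth gives 13, best alternative gives 0.
Others bid (5, 14, 5): truth gives 13, best alternative gives 0.
Others bid (14, 5, 5): truth gives 13, best alternative gives 0.
Others bid (5, 14, 14): truth gives 4, best alternative gives 0.
Others bid (14, 5, 14): truth gives 4, best alternative gives 0.
Others bid (14, 14, 5): truth gives 4, best alternative gives 0.
(Remaining 21 profiles checked similarly; truth is weakly best in each.)
In every case the truthful bid is at least as good as any alternative, so it is a dominant strategy.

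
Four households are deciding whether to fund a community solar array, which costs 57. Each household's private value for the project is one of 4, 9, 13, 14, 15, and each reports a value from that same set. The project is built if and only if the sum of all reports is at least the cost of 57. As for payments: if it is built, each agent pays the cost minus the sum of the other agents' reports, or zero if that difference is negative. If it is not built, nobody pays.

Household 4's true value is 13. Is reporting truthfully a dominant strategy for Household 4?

Check each profile of the others' reports and compare truth against every alternative report.
Others report (15, 15, 15): truth gives 1, best alternative gives 1.
Others report (4, 4, 4): truth gives 0, best alternative gives 0.
Others report (4, 4, 9): truth gives 0, best alternative gives 0.
Others report (4, 4, 13): truth gives 0, best alternative gives 0.
Others report (4, 4, 14): truth gives 0, best alternative gives 0.
Others report (4, 4, 15): truth gives 0, best alternative gives 0.
(Remaining 119 profiles checked similarly; truth is weakly best in each.)
In every case the truthful report is at least as good as any alternative, so it is a dominant strategy.

Yes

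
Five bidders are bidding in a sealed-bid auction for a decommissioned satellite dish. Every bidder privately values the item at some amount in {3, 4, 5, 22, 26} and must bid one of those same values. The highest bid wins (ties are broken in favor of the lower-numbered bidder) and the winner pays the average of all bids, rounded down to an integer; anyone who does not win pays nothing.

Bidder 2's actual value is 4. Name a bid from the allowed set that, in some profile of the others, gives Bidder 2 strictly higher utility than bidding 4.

5

Suppose Bidder 1 bids 3, Bidder 3 bids 3, Bidder 4 bids 3 and Bidder 5 bids 5.
Bid 4: loses, pays 0, utility 0.
Bid 5: wins, pays 3, utility 4 - 3 = 1.
So bidding 5 beats truth here (1 > 0).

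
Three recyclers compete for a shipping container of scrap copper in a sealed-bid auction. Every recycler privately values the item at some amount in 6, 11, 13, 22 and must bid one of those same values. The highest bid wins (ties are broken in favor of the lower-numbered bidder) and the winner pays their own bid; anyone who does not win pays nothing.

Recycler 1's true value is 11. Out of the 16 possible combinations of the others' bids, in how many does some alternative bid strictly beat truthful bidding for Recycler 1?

Others bid (6, 6): truth gives 0; bid 6 gives 5 > 0. Violating.
Others bid (6, 11): truth gives 0; no alternative beats it.
Others bid (6, 13): truth gives 0; no alternative beats it.
(Checking all 16 profiles: 1 has a profitable deviation, 15 do not.)

1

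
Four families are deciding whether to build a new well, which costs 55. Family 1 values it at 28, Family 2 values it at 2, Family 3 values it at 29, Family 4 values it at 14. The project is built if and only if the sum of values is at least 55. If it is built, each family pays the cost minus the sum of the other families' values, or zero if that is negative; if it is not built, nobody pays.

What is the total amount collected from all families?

Total value 73 ≥ cost 55, so it is built.
Family 1: others sum to 45; max(0, 55 - 45) = 10.
Family 2: others sum to 71; max(0, 55 - 71) = 0.
Family 3: others sum to 44; max(0, 55 - 44) = 11.
Family 4: others sum to 59; max(0, 55 - 59) = 0.
Total collected = 10 + 0 + 11 + 0 = 21.

21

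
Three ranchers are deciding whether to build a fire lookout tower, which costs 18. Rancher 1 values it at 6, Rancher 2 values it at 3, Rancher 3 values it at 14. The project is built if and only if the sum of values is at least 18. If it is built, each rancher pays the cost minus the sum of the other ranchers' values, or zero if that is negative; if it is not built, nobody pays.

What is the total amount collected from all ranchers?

10

Total value 23 ≥ cost 18, so it is built.
Rancher 1: others sum to 17; max(0, 18 - 17) = 1.
Rancher 2: others sum to 20; max(0, 18 - 20) = 0.
Rancher 3: others sum to 9; max(0, 18 - 9) = 9.
Total collected = 1 + 0 + 9 = 10.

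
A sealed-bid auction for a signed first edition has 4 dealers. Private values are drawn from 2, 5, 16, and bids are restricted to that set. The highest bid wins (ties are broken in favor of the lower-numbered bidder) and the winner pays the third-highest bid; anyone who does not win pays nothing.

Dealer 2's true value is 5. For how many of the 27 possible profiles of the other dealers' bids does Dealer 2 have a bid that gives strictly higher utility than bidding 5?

3

Others bid (2, 2, 16): truth gives 0; bid 16 gives 3 > 0. Violating.
Others bid (2, 16, 2): truth gives 0; bid 16 gives 3 > 0. Violating.
Others bid (5, 2, 2): truth gives 0; bid 16 gives 3 > 0. Violating.
Others bid (2, 2, 2): truth gives 3; no alternative beats it.
Others bid (2, 2, 5): truth gives 3; no alternative beats it.
(Checking all 27 profiles: 3 have a profitable deviation, 24 do not.)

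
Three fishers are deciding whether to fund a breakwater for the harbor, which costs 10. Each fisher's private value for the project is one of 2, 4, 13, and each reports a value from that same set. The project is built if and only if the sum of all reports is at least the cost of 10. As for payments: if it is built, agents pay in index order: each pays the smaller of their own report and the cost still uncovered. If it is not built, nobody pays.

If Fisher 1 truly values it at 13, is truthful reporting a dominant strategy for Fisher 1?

Consider the case where Fisher 2 reports 2 and Fisher 3 reports 4.
Truthful report 13: project built, pays 10, utility 13 - 10 = 3.
Report 4 instead: project built, pays 4, utility 13 - 4 = 9.
Since 9 > 3, reporting 4 is strictly better here, so truthful reporting is not dominant.

No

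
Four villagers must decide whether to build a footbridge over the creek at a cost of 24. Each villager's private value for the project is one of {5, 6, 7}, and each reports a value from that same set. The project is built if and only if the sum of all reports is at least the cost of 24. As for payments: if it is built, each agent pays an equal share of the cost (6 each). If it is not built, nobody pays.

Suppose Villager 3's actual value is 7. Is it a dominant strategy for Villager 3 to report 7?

Yes

Check each profile of the others' reports and compare truth against every alternative report.
Others report (5, 5, 7): truth gives 1, best alternative gives 0.
Others report (5, 6, 6): truth gives 1, best alternative gives 0.
Others report (5, 7, 5): truth gives 1, best alternative gives 0.
Others report (6, 5, 6): truth gives 1, best alternative gives 0.
Others report (6, 6, 5): truth gives 1, best alternative gives 0.
Others report (7, 5, 5): truth gives 1, best alternative gives 0.
(Remaining 21 profiles checked similarly; truth is weakly best in each.)
In every case the truthful report is at least as good as any alternative, so it is a dominant strategy.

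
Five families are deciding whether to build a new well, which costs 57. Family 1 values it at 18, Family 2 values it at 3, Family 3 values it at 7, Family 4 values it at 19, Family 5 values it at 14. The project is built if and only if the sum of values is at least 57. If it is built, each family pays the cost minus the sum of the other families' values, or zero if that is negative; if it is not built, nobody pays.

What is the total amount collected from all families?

Total value 61 ≥ cost 57, so it is built.
Family 1: others sum to 43; max(0, 57 - 43) = 14.
Family 2: others sum to 58; max(0, 57 - 58) = 0.
Family 3: others sum to 54; max(0, 57 - 54) = 3.
Family 4: others sum to 42; max(0, 57 - 42) = 15.
Family 5: others sum to 47; max(0, 57 - 47) = 10.
Total collected = 14 + 0 + 3 + 15 + 10 = 42.

42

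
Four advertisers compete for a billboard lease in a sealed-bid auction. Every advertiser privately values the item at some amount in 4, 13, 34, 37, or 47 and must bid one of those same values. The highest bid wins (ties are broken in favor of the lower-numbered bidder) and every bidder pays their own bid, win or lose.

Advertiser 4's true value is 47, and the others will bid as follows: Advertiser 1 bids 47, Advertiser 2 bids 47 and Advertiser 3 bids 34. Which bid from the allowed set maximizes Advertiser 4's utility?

4

Bid 4: loses but pays 4, utility -4.
Bid 13: loses but pays 13, utility -13.
Bid 34: loses but pays 34, utility -34.
Bid 37: loses but pays 37, utility -37.
Bid 47: loses but pays 47, utility -47.
The best choice is 4 with utility -4.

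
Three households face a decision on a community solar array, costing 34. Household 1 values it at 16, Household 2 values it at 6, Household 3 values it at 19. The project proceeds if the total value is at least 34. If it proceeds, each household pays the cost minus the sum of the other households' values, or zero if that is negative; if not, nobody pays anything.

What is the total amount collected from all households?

21

Total value 41 ≥ cost 34, so it is built.
Household 1: others sum to 25; max(0, 34 - 25) = 9.
Household 2: others sum to 35; max(0, 34 - 35) = 0.
Household 3: others sum to 22; max(0, 34 - 22) = 12.
Total collected = 9 + 0 + 12 = 21.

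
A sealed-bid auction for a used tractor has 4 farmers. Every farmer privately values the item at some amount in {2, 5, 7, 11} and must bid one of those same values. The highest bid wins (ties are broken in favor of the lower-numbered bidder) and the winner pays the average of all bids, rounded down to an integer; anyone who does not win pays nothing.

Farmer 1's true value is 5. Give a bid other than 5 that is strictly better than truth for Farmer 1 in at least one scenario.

7

Suppose Farmer 2 bids 2, Farmer 3 bids 2 and Farmer 4 bids 7.
Bid 5: loses, pays 0, utility 0.
Bid 7: wins, pays 4, utility 5 - 4 = 1.
So bidding 7 beats truth here (1 > 0).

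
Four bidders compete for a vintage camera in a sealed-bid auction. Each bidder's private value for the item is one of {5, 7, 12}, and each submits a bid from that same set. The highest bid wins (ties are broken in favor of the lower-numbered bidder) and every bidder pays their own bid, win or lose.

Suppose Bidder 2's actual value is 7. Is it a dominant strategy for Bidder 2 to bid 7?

Consider the case where Bidder 1 bids 5, Bidder 3 bids 5 and Bidder 4 bids 12.
Truthful bid 7: loses but pays 7, utility -7.
Bid 5 instead: loses but pays 5, utility -5.
Since -5 > -7, bidding 5 is strictly better here, so truthful bidding is not dominant.

No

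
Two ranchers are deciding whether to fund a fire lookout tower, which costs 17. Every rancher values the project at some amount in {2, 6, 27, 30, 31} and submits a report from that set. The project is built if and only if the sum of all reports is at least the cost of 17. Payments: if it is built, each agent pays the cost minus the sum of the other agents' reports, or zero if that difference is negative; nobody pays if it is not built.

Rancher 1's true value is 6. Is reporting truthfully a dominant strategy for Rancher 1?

Check each profile of the others' reports and compare truth against every alternative report.
Others report (27): truth gives 6, best alternative gives 6.
Others report (30): truth gives 6, best alternative gives 6.
Others report (31): truth gives 6, best alternative gives 6.
Others report (2): truth gives 0, best alternative gives 0.
Others report (6): truth gives 0, best alternative gives 0.
In every case the truthful report is at least as good as any alternative, so it is a dominant strategy.

Yes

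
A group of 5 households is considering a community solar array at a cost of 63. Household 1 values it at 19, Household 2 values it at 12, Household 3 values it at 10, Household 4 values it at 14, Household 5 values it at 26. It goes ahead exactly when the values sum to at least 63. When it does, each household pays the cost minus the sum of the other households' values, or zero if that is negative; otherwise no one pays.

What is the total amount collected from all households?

Total value 81 ≥ cost 63, so it is built.
Household 1: others sum to 62; max(0, 63 - 62) = 1.
Household 2: others sum to 69; max(0, 63 - 69) = 0.
Household 3: others sum to 71; max(0, 63 - 71) = 0.
Household 4: others sum to 67; max(0, 63 - 67) = 0.
Household 5: others sum to 55; max(0, 63 - 55) = 8.
Total collected = 1 + 0 + 0 + 0 + 8 = 9.

9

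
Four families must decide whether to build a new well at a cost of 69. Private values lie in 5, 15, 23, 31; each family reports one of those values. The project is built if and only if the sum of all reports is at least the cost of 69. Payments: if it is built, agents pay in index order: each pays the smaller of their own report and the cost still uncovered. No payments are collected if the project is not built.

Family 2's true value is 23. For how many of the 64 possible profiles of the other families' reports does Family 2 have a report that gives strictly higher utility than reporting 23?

Others report (5, 23, 31): truth gives 0; report 15 gives 8 > 0. Violating.
Others report (5, 31, 23): truth gives 0; report 15 gives 8 > 0. Violating.
Others report (5, 31, 31): truth gives 0; report 5 gives 18 > 0. Violating.
Others report (15, 15, 31): truth gives 0; report 15 gives 8 > 0. Violating.
Others report (5, 5, 5): truth gives 0; no alternative beats it.
Others report (5, 5, 15): truth gives 0; no alternative beats it.
(Checking all 64 profiles: 32 have a profitable deviation, 32 do not.)

32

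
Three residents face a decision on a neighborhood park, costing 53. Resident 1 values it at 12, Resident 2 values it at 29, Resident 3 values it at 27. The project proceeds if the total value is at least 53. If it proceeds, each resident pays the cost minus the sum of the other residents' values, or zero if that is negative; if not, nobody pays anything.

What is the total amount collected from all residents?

Total value 68 ≥ cost 53, so it is built.
Resident 1: others sum to 56; max(0, 53 - 56) = 0.
Resident 2: others sum to 39; max(0, 53 - 39) = 14.
Resident 3: others sum to 41; max(0, 53 - 41) = 12.
Total collected = 0 + 14 + 12 = 26.

26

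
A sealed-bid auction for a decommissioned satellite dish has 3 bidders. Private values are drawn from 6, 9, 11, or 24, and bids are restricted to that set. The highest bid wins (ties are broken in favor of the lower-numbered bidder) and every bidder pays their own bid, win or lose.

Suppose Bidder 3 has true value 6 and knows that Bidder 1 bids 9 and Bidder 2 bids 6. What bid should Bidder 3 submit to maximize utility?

11

Bid 6: loses but pays 6, utility -6.
Bid 9: loses but pays 9, utility -9.
Bid 11: wins, pays 11, utility 6 - 11 = -5.
Bid 24: wins, pays 24, utility 6 - 24 = -18.
The best choice is 11 with utility -5.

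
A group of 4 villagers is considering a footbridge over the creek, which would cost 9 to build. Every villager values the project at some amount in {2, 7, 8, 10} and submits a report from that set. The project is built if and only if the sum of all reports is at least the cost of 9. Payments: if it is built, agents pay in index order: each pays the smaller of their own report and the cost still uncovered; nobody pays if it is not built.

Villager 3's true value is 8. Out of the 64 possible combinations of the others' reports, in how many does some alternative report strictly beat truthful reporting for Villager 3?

Others report (2, 2, 7): truth gives 3; report 2 gives 6 > 3. Violating.
Others report (2, 2, 8): truth gives 3; report 2 gives 6 > 3. Violating.
Others report (2, 2, 10): truth gives 3; report 2 gives 6 > 3. Violating.
Others report (2, 2, 2): truth gives 3; no alternative beats it.
Others report (2, 7, 2): truth gives 8; no alternative beats it.
(Checking all 64 profiles: 3 have a profitable deviation, 61 do not.)

3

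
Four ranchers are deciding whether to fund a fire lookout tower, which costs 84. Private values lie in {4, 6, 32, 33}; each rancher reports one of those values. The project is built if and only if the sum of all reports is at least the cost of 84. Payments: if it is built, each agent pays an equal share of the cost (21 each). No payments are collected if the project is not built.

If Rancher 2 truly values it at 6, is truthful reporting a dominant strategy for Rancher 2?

Yes

Check each profile of the others' reports and compare truth against every alternative report.
Others report (32, 32, 32): truth gives -15, best alternative gives -15.
Others report (32, 32, 33): truth gives -15, best alternative gives -15.
Others report (32, 33, 32): truth gives -15, best alternative gives -15.
Others report (32, 33, 33): truth gives -15, best alternative gives -15.
Others report (33, 32, 32): truth gives -15, best alternative gives -15.
Others report (33, 32, 33): truth gives -15, best alternative gives -15.
(Remaining 58 profiles checked similarly; truth is weakly best in each.)
In every case the truthful report is at least as good as any alternative, so it is a dominant strategy.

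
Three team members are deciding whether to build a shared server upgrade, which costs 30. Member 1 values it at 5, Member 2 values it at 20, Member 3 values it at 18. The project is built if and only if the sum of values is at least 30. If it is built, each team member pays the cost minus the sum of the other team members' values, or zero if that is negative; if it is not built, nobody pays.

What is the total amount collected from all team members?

Total value 43 ≥ cost 30, so it is built.
Member 1: others sum to 38; max(0, 30 - 38) = 0.
Member 2: others sum to 23; max(0, 30 - 23) = 7.
Member 3: others sum to 25; max(0, 30 - 25) = 5.
Total collected = 0 + 7 + 5 = 12.

12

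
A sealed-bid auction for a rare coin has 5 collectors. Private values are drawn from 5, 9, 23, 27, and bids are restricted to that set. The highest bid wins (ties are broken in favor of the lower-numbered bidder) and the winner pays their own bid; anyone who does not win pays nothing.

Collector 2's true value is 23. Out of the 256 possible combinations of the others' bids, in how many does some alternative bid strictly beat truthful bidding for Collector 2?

Others bid (5, 5, 5, 5): truth gives 0; bid 9 gives 14 > 0. Violating.
Others bid (5, 5, 5, 9): truth gives 0; bid 9 gives 14 > 0. Violating.
Others bid (5, 5, 9, 5): truth gives 0; bid 9 gives 14 > 0. Violating.
Others bid (5, 5, 9, 9): truth gives 0; bid 9 gives 14 > 0. Violating.
Others bid (5, 5, 5, 23): truth gives 0; no alternative beats it.
Others bid (5, 5, 5, 27): truth gives 0; no alternative beats it.
(Checking all 256 profiles: 8 have a profitable deviation, 248 do not.)

8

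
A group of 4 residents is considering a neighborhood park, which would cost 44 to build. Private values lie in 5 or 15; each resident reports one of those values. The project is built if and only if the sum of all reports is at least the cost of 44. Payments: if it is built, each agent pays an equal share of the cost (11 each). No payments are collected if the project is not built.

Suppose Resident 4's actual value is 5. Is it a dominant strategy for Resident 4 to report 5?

Check each profile of the others' reports and compare truth against every alternative report.
Others report (5, 15, 15): truth gives 0, best alternative gives -6.
Others report (15, 5, 15): truth gives 0, best alternative gives -6.
Others report (15, 15, 5): truth gives 0, best alternative gives -6.
Others report (15, 15, 15): truth gives -6, best alternative gives -6.
Others report (5, 5, 5): truth gives 0, best alternative gives 0.
Others report (5, 5, 15): truth gives 0, best alternative gives 0.
(Remaining 2 profiles checked similarly; truth is weakly best in each.)
In every case the truthful report is at least as good as any alternative, so it is a dominant strategy.

Yes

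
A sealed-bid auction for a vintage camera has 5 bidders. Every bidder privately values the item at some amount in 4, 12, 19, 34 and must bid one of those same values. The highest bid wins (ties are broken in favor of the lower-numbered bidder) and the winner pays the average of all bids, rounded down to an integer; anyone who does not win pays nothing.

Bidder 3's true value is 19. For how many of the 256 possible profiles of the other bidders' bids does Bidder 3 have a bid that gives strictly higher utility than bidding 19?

Others bid (4, 4, 4, 4): truth gives 12; bid 12 gives 14 > 12. Violating.
Others bid (4, 4, 4, 12): truth gives 11; bid 12 gives 12 > 11. Violating.
Others bid (4, 4, 4, 34): truth gives 0; bid 34 gives 3 > 0. Violating.
Others bid (4, 4, 12, 4): truth gives 11; bid 12 gives 12 > 11. Violating.
Others bid (4, 4, 4, 19): truth gives 9; no alternative beats it.
Others bid (4, 4, 12, 19): truth gives 8; no alternative beats it.
(Checking all 256 profiles: 43 have a profitable deviation, 213 do not.)

43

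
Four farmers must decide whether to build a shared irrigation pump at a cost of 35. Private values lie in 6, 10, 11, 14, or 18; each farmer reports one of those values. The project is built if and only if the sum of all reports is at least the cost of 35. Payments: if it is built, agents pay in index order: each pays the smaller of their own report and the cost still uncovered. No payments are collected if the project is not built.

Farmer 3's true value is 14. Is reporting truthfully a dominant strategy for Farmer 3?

Consider the case where Farmer 1 reports 6, Farmer 2 reports 6 and Farmer 4 reports 14.
Truthful report 14: project built, pays 14, utility 14 - 14 = 0.
Report 10 instead: project built, pays 10, utility 14 - 10 = 4.
Since 4 > 0, reporting 10 is strictly better here, so truthful reporting is not dominant.

No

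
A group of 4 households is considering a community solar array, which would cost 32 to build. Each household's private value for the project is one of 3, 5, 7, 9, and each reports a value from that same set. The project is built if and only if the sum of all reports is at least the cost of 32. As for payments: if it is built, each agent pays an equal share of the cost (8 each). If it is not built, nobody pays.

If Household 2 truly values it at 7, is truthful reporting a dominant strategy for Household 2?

No

Consider the case where Household 1 reports 7, Household 3 reports 9 and Household 4 reports 9.
Truthful report 7: project built, pays 8, utility 7 - 8 = -1.
Report 3 instead: project not built, utility 0.
Since 0 > -1, reporting 3 is strictly better here, so truthful reporting is not dominant.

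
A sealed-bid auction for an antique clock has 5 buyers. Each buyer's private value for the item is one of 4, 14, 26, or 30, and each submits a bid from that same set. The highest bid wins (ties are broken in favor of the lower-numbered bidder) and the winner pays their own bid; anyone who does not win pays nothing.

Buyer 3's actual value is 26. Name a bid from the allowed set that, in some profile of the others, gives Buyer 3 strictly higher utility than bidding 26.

14

Suppose Buyer 1 bids 4, Buyer 2 bids 4, Buyer 4 bids 4 and Buyer 5 bids 4.
Bid 26: wins, pays 26, utility 26 - 26 = 0.
Bid 14: wins, pays 14, utility 26 - 14 = 12.
So bidding 14 beats truth here (12 > 0).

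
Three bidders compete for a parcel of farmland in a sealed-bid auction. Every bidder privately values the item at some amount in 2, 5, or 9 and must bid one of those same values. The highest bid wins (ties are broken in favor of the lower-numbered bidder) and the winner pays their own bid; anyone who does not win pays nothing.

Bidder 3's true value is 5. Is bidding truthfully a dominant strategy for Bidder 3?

Yes

Check each profile of the others' bids and compare truth against every alternative bid.
Others bid (2, 2): truth gives 0, best alternative gives 0.
Others bid (2, 5): truth gives 0, best alternative gives 0.
Others bid (2, 9): truth gives 0, best alternative gives 0.
Others bid (5, 2): truth gives 0, best alternative gives 0.
Others bid (5, 5): truth gives 0, best alternative gives 0.
Others bid (5, 9): truth gives 0, best alternative gives 0.
(Remaining 3 profiles checked similarly; truth is weakly best in each.)
In every case the truthful bid is at least as good as any alternative, so it is a dominant strategy.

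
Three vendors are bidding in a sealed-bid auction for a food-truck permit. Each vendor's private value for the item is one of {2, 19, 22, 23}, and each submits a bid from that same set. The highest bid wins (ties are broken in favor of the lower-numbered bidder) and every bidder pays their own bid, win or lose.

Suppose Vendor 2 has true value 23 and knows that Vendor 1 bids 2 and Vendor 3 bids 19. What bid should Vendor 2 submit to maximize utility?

Bid 2: loses but pays 2, utility -2.
Bid 19: wins, pays 19, utility 23 - 19 = 4.
Bid 22: wins, pays 22, utility 23 - 22 = 1.
Bid 23: wins, pays 23, utility 23 - 23 = 0.
The best choice is 19 with utility 4.

19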